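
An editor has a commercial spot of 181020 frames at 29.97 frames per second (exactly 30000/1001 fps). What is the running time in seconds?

Running time = 181020 / (30000/1001) = 6040.034 s.

6040.034 seconds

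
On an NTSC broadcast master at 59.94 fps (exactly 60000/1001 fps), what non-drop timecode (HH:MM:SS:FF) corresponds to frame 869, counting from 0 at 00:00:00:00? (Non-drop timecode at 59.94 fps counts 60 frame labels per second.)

00:00:14:29

869 ÷ 60 = 14 full seconds, remainder 29 frames.
14 s = 0 h 0 min 14 s.
Timecode: 00:00:14:29.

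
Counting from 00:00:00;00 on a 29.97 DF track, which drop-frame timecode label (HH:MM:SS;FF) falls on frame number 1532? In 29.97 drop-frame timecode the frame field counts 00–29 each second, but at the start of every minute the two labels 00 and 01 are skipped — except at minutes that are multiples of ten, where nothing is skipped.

Each 10-minute DF block holds 10 × 60 × 30 − 9 × 2 = 17982 frames. 1532 ÷ 17982 → 0 full blocks, remainder 1532.
Within the partial block the first minute is 1800 frames and each further minute 1798, so 0 further minute boundaries passed. Total skipped labels = 18 × 0 + 2 × 0 = 0.
Non-drop label index = 1532 + 0 = 1532; at 30 labels/s that is 00:00:51:02, i.e. DF 00:00:51;02.

00:00:51;02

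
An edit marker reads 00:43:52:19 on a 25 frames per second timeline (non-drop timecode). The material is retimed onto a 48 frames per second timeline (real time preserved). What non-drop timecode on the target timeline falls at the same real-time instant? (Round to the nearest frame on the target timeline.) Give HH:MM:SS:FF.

Source frame index: (0×3600 + 43×60 + 52) × 25 + 19 = 65819.
Real time: 65819 / (25) = 65819/25 s.
Target frame: (65819/25) × (48) = 3159312/25 ≈ 126372.480 → 126372.
At 48 labels/s: frame 126372 → 00:43:52:36.

00:43:52:36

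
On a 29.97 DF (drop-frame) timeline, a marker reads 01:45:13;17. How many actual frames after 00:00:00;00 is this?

Complete 10-minute blocks: 10, each 17982 frames → 179820.
Remaining 5 whole minutes in the current block: 1800 + 4 × 1798 = 8992 frames.
Within the current minute: 13 × 30 + 17 − 2 = 405 (labels ;00/;01 skipped at this minute). Total = 179820 + 8992 + 405 = 189217.

189217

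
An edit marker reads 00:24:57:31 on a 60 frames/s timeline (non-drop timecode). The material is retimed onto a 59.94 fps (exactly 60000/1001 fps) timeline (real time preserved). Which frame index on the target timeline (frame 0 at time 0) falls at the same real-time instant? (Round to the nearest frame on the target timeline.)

frame 89761

Source frame index: (0×3600 + 24×60 + 57) × 60 + 31 = 89851.
Real time: 89851 / (60) = 89851/60 s.
Target frame: (89851/60) × (60000/1001) = 89851000/1001 ≈ 89761.239 → 89761.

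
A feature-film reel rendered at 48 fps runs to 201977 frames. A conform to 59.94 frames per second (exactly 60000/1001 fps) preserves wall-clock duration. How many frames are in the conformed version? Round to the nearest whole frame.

Frames at target rate = 201977 × (60000/1001) / (48) = 252471250/1001 ≈ 252219.031.
Nearest whole frame: 252219.

252219 frames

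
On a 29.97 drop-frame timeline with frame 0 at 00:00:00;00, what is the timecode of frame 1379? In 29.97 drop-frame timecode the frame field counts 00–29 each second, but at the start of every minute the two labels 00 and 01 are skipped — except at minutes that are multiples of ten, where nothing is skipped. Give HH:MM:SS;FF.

Each 10-minute DF block holds 10 × 60 × 30 − 9 × 2 = 17982 frames. 1379 ÷ 17982 → 0 full blocks, remainder 1379.
Within the partial block the first minute is 1800 frames and each further minute 1798, so 0 further minute boundaries passed. Total skipped labels = 18 × 0 + 2 × 0 = 0.
Non-drop label index = 1379 + 0 = 1379; at 30 labels/s that is 00:00:45:29, i.e. DF 00:00:45;29.

00:00:45;29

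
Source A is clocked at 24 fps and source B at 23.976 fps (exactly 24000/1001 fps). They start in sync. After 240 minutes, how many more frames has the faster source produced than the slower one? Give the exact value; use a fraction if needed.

345600/1001 frames

240 min = 14400 s.
A emits 24 × 14400 = 345600 frames; B emits 24000/1001 × 14400 = 345600000/1001.
Difference = 345600/1001 frames (≈ 345.2547); B is behind A.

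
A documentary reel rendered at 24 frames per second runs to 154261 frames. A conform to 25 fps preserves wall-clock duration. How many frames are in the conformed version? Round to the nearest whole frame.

Frames at target rate = 154261 × (25) / (24) = 3856525/24 ≈ 160688.542.
Nearest whole frame: 160689.

160689 frames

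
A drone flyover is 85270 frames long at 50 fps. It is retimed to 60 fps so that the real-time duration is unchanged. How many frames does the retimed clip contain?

Target frames = source frames × (target rate / source rate) = 85270 × (60)/(50) = 85270 × 6/5 = 102324.

102324 frames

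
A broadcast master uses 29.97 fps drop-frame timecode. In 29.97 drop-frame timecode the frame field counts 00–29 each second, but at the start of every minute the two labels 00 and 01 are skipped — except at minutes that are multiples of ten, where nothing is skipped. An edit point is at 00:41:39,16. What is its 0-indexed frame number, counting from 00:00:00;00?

Complete 10-minute blocks: 4, each 17982 frames → 71928.
Remaining 1 whole minute in the current block: 1800 + 0 × 1798 = 1800 frames.
Within the current minute: 39 × 30 + 16 − 2 = 1184 (labels ;00/;01 skipped at this minute). Total = 71928 + 1800 + 1184 = 74912.

74912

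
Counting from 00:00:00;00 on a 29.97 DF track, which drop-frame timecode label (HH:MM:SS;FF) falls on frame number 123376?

01:08:36;20

Ten DF minutes hold 17982 frames, so frame 123376 lies in block 6 (frames 107892–125873) with 15484 frames into that block.
The block's first minute is 1800 frames and the rest 1798 each; 15484 frames reaches minute 8, so 6 × 18 + 8 × 2 = 124 labels have been skipped so far.
Adding those back, label number 123376 + 124 = 123500 at 30 labels/s is 4116 s + 20 f = 1 h 8 min 36 s frame 20, i.e. 01:08:36;20.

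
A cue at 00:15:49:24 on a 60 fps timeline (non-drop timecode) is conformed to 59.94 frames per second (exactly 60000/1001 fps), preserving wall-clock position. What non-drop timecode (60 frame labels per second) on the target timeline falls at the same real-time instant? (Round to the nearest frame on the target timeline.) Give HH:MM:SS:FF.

00:15:48:27

Source frame index: (0×3600 + 15×60 + 49) × 60 + 24 = 56964.
Real time: 56964 / (60) = 4747/5 s.
Target frame: (4747/5) × (60000/1001) = 56964000/1001 ≈ 56907.093 → 56907.
At 60 labels/s: frame 56907 → 00:15:48:27.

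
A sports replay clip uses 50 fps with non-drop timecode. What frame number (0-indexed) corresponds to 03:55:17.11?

frame 705861

Total seconds to the label: (3 × 3600 + 55 × 60 + 17) = 14117.
Frame index = 14117 × 50 + 11 = 705861.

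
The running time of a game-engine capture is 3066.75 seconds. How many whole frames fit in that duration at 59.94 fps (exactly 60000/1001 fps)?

Frames = 3066.75 × 60000/1001 = 184005000/1001 ≈ 183821.1788.
Complete frames: 183821.

183821 frames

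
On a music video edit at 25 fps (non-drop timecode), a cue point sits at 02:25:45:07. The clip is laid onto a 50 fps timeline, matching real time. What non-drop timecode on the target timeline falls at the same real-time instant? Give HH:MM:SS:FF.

02:25:45:14

Source frame index: (2×3600 + 25×60 + 45) × 25 + 7 = 218632.
Real time: 218632 / (25) = 218632/25 s.
Target frame: (218632/25) × (50) = 437264.
At 50 labels/s: frame 437264 → 02:25:45:14.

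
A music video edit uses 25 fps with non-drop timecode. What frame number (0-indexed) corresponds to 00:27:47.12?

Total seconds to the label: (0 × 3600 + 27 × 60 + 47) = 1667.
Frame index = 1667 × 25 + 12 = 41687.

frame 41687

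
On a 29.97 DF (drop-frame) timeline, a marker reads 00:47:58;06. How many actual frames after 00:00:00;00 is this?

As if non-drop at 30 labels/s: (0 × 3600 + 47 × 60 + 58) × 30 + 6 = 86346.
Minute boundaries passed: 47; those not divisible by 10: 47 − 4 = 43; dropped labels = 2 × 43 = 86.
Actual frame index = 86346 − 86 = 86260.

86260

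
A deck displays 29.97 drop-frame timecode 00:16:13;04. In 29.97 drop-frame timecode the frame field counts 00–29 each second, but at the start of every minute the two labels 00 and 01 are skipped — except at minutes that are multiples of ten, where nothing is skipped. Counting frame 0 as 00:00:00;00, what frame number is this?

Complete 10-minute blocks: 1, each 17982 frames → 17982.
Remaining 6 whole minutes in the current block: 1800 + 5 × 1798 = 10790 frames.
Within the current minute: 13 × 30 + 4 − 2 = 392 (labels ;00/;01 skipped at this minute). Total = 17982 + 10790 + 392 = 29164.

29164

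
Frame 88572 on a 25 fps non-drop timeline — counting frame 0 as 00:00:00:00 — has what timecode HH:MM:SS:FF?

00:59:02:22

88572 ÷ 25 = 3542 full seconds, remainder 22 frames.
3542 s = 0 h 59 min 2 s.
Timecode: 00:59:02:22.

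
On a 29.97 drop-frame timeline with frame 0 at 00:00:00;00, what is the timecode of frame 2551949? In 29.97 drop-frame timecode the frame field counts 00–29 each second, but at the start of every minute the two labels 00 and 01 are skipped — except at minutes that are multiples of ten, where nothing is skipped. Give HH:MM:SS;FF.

Ten DF minutes hold 17982 frames, so frame 2551949 lies in block 141 (frames 2535462–2553443) with 16487 frames into that block.
The block's first minute is 1800 frames and the rest 1798 each; 16487 frames reaches minute 9, so 141 × 18 + 9 × 2 = 2556 labels have been skipped so far.
Adding those back, label number 2551949 + 2556 = 2554505 at 30 labels/s is 85150 s + 5 f = 23 h 39 min 10 s frame 5, i.e. 23:39:10;05.

23:39:10;05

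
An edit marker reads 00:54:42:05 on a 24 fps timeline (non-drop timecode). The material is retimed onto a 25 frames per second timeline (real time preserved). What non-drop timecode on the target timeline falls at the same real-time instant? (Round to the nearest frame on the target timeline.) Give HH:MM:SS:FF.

Source frame index: (0×3600 + 54×60 + 42) × 24 + 5 = 78773.
Real time: 78773 / (24) = 78773/24 s.
Target frame: (78773/24) × (25) = 1969325/24 ≈ 82055.208 → 82055.
At 25 labels/s: frame 82055 → 00:54:42:05.

00:54:42:05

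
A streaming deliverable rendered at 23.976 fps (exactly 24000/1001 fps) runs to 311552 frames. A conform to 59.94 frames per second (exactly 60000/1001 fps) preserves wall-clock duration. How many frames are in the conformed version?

778880 frames

Target frames = source frames × (target rate / source rate) = 311552 × (60000/1001)/(24000/1001) = 311552 × 5/2 = 778880.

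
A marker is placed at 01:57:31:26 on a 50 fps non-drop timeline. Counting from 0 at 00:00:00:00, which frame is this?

Total seconds to the label: (1 × 3600 + 57 × 60 + 31) = 7051.
Frame index = 7051 × 50 + 26 = 352576.

352576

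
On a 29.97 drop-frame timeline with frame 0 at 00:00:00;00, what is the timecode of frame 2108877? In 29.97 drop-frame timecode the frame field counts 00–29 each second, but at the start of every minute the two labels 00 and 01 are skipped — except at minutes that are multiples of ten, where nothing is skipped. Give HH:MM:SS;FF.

19:32:46;07

Ten DF minutes hold 17982 frames, so frame 2108877 lies in block 117 (frames 2103894–2121875) with 4983 frames into that block.
The block's first minute is 1800 frames and the rest 1798 each; 4983 frames reaches minute 2, so 117 × 18 + 2 × 2 = 2110 labels have been skipped so far.
Adding those back, label number 2108877 + 2110 = 2110987 at 30 labels/s is 70366 s + 7 f = 19 h 32 min 46 s frame 7, i.e. 19:32:46;07.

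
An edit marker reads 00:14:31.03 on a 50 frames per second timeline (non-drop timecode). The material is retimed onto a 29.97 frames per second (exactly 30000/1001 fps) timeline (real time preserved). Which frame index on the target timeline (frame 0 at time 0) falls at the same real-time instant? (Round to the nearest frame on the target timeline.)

Source frame index: (0×3600 + 14×60 + 31) × 50 + 3 = 43553.
Real time: 43553 / (50) = 43553/50 s.
Target frame: (43553/50) × (30000/1001) = 26131800/1001 ≈ 26105.694 → 26106.

frame 26106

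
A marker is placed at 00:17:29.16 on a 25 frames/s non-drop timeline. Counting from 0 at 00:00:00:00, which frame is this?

Total seconds to the label: (0 × 3600 + 17 × 60 + 29) = 1049.
Frame index = 1049 × 25 + 16 = 26241.

frame 26241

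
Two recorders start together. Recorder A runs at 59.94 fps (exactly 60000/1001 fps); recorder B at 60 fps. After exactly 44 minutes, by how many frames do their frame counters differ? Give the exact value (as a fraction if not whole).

14400/91 frames

44 min = 2640 s.
A emits 60000/1001 × 2640 = 14400000/91 frames; B emits 60 × 2640 = 158400.
Difference = 14400/91 frames (≈ 158.2418); B is ahead of A.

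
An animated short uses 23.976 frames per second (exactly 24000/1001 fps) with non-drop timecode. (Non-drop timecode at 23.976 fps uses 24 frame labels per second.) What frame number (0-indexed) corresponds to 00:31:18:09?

45081

Total seconds to the label: (0 × 3600 + 31 × 60 + 18) = 1878.
Frame index = 1878 × 24 + 9 = 45081.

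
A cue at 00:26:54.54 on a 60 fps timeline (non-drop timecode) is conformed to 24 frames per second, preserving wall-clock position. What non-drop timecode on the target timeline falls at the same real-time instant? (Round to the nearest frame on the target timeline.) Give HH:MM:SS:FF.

Source frame index: (0×3600 + 26×60 + 54) × 60 + 54 = 96894.
Real time: 96894 / (60) = 16149/10 s.
Target frame: (16149/10) × (24) = 193788/5 ≈ 38757.600 → 38758.
At 24 labels/s: frame 38758 → 00:26:54:22.

00:26:54:22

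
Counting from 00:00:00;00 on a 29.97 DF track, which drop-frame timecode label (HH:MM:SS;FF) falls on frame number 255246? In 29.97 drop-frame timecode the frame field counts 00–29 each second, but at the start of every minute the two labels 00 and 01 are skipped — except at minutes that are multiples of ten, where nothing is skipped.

02:21:56;20

Ten DF minutes hold 17982 frames, so frame 255246 lies in block 14 (frames 251748–269729) with 3498 frames into that block.
The block's first minute is 1800 frames and the rest 1798 each; 3498 frames reaches minute 1, so 14 × 18 + 1 × 2 = 254 labels have been skipped so far.
Adding those back, label number 255246 + 254 = 255500 at 30 labels/s is 8516 s + 20 f = 2 h 21 min 56 s frame 20, i.e. 02:21:56;20.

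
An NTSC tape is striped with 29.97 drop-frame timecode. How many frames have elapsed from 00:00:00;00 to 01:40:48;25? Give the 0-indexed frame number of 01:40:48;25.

Complete 10-minute blocks: 10, each 17982 frames → 179820.
Remaining 0 whole minutes in the current block: 0 frames.
Within the current minute: 48 × 30 + 25 = 1465. Total = 179820 + 0 + 1465 = 181285.

181285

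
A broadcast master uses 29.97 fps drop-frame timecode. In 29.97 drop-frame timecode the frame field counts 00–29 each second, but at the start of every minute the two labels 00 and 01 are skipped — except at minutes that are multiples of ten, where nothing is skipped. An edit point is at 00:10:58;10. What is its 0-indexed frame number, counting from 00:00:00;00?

19732

Complete 10-minute blocks: 1, each 17982 frames → 17982.
Remaining 0 whole minutes in the current block: 0 frames.
Within the current minute: 58 × 30 + 10 = 1750. Total = 17982 + 0 + 1750 = 19732.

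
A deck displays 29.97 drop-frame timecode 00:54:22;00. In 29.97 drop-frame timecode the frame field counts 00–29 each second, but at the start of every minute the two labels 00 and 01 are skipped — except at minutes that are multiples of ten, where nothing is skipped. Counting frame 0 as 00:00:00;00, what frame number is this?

As if non-drop at 30 labels/s: (0 × 3600 + 54 × 60 + 22) × 30 + 0 = 97860.
Minute boundaries passed: 54; those not divisible by 10: 54 − 5 = 49; dropped labels = 2 × 49 = 98.
Actual frame index = 97860 − 98 = 97762.

97762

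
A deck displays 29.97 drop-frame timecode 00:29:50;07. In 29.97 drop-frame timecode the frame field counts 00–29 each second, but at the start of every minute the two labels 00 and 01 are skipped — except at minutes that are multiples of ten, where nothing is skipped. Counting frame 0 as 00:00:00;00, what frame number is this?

Complete 10-minute blocks: 2, each 17982 frames → 35964.
Remaining 9 whole minutes in the current block: 1800 + 8 × 1798 = 16184 frames.
Within the current minute: 50 × 30 + 7 − 2 = 1505 (labels ;00/;01 skipped at this minute). Total = 35964 + 16184 + 1505 = 53653.

53653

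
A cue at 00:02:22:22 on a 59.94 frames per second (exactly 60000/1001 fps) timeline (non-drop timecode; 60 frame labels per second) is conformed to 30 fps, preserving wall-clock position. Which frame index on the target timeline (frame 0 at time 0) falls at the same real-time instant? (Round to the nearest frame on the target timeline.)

frame 4275

Source frame index: (0×3600 + 2×60 + 22) × 60 + 22 = 8542.
Real time: 8542 / (60000/1001) = 4275271/30000 s.
Target frame: (4275271/30000) × (30) = 4275271/1000 ≈ 4275.271 → 4275.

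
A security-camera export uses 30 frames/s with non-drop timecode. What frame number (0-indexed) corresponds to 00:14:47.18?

frame 26628

Total seconds to the label: (0 × 3600 + 14 × 60 + 47) = 887.
Frame index = 887 × 30 + 18 = 26628.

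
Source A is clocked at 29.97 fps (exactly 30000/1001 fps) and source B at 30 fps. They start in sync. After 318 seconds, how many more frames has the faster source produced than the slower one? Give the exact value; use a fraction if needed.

9540/1001 frames

A emits 30000/1001 × 318 = 9540000/1001 frames; B emits 30 × 318 = 9540.
Difference = 9540/1001 frames (≈ 9.5305); B is ahead of A.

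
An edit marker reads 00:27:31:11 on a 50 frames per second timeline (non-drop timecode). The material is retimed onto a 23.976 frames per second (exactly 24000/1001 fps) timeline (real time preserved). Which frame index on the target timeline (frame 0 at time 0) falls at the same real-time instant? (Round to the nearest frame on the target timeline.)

Source frame index: (0×3600 + 27×60 + 31) × 50 + 11 = 82561.
Real time: 82561 / (50) = 82561/50 s.
Target frame: (82561/50) × (24000/1001) = 39629280/1001 ≈ 39589.690 → 39590.

frame 39590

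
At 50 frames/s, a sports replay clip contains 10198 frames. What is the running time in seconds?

203.96 seconds

Running time = 10198 / (50) = 203.96 s.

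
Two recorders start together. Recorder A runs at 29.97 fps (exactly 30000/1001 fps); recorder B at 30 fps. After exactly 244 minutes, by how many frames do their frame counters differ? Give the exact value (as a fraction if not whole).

439200/1001 frames

244 min = 14640 s.
A emits 30000/1001 × 14640 = 439200000/1001 frames; B emits 30 × 14640 = 439200.
Difference = 439200/1001 frames (≈ 438.7612); B is ahead of A.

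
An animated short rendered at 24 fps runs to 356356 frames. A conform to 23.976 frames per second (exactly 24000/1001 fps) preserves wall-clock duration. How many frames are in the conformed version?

356000 frames

Target frames = source frames × (target rate / source rate) = 356356 × (24000/1001)/(24) = 356356 × 1000/1001 = 356000.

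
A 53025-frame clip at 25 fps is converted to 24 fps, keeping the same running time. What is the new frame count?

Target frames = source frames × (target rate / source rate) = 53025 × (24)/(25) = 53025 × 24/25 = 50904.

50904 frames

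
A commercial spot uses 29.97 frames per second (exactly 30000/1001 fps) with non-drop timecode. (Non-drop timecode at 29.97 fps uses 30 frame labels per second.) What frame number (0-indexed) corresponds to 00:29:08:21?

Total seconds to the label: (0 × 3600 + 29 × 60 + 8) = 1748.
Frame index = 1748 × 30 + 21 = 52461.

52461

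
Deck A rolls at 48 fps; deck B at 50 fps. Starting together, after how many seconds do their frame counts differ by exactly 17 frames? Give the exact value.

8.5 seconds

The gap grows by |50 − 48| = 2 frames per second.
Time for a 17-frame gap: 17 ÷ (2) = 8.5 s.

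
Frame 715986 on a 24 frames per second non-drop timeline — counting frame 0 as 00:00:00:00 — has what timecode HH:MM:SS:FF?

08:17:12:18

715986 ÷ 24 = 29832 full seconds, remainder 18 frames.
29832 s = 8 h 17 min 12 s.
Timecode: 08:17:12:18.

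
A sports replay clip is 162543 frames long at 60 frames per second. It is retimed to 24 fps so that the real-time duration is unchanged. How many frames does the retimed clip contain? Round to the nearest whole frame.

65017 frames

Frames at target rate = 162543 × (24) / (60) = 325086/5 ≈ 65017.200.
Nearest whole frame: 65017.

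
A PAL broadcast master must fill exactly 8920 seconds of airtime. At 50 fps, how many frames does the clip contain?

Frames = 8920 × 50 = 446000.

446000 frames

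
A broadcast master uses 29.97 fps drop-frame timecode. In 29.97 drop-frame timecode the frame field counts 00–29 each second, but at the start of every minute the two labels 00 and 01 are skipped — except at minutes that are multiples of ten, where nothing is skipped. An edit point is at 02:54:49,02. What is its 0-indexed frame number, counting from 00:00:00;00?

Complete 10-minute blocks: 17, each 17982 frames → 305694.
Remaining 4 whole minutes in the current block: 1800 + 3 × 1798 = 7194 frames.
Within the current minute: 49 × 30 + 2 − 2 = 1470 (labels ;00/;01 skipped at this minute). Total = 305694 + 7194 + 1470 = 314358.

314358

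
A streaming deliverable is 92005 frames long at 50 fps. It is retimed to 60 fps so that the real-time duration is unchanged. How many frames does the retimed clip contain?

110406 frames

Target frames = source frames × (target rate / source rate) = 92005 × (60)/(50) = 92005 × 6/5 = 110406.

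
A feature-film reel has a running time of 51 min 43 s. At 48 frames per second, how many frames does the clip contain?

51 min 43 s = 3103 s.
Frames = 3103 × 48 = 148944.

148944 frames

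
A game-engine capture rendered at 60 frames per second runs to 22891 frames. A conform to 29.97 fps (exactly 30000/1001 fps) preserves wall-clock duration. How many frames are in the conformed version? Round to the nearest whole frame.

11434 frames

Frames at target rate = 22891 × (30000/1001) / (60) = 1040500/91 ≈ 11434.066.
Nearest whole frame: 11434.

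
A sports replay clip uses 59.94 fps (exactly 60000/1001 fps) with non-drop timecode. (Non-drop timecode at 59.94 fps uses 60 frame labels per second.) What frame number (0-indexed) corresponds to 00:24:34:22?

Total seconds to the label: (0 × 3600 + 24 × 60 + 34) = 1474.
Frame index = 1474 × 60 + 22 = 88462.

frame 88462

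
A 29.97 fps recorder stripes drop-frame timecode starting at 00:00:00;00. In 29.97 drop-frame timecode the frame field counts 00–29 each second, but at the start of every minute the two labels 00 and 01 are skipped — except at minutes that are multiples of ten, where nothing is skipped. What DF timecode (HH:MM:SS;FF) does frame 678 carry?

00:00:22;18

Ten DF minutes hold 17982 frames, so frame 678 lies in block 0 (frames 0–17981) with 678 frames into that block.
The block's first minute is 1800 frames and the rest 1798 each; 678 frames reaches minute 0, so 0 × 18 + 0 × 2 = 0 labels have been skipped so far.
Adding those back, label number 678 + 0 = 678 at 30 labels/s is 22 s + 18 f = 0 h 0 min 22 s frame 18, i.e. 00:00:22;18.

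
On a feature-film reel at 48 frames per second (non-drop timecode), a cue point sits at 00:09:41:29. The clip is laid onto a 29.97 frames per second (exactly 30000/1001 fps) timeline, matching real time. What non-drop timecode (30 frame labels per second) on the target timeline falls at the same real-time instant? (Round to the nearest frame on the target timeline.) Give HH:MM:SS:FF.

Source frame index: (0×3600 + 9×60 + 41) × 48 + 29 = 27917.
Real time: 27917 / (48) = 27917/48 s.
Target frame: (27917/48) × (30000/1001) = 17448125/1001 ≈ 17430.694 → 17431.
At 30 labels/s: frame 17431 → 00:09:41:01.

00:09:41:01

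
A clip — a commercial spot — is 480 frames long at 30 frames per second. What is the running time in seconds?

16 seconds

Running time = 480 / (30) = 16 s.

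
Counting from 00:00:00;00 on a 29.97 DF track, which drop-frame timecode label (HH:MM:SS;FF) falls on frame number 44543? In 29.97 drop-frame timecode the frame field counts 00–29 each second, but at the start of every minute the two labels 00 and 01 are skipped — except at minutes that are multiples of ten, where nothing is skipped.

Ten DF minutes hold 17982 frames, so frame 44543 lies in block 2 (frames 35964–53945) with 8579 frames into that block.
The block's first minute is 1800 frames and the rest 1798 each; 8579 frames reaches minute 4, so 2 × 18 + 4 × 2 = 44 labels have been skipped so far.
Adding those back, label number 44543 + 44 = 44587 at 30 labels/s is 1486 s + 7 f = 0 h 24 min 46 s frame 7, i.e. 00:24:46;07.

00:24:46;07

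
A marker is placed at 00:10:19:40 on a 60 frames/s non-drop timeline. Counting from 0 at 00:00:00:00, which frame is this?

Total seconds to the label: (0 × 3600 + 10 × 60 + 19) = 619.
Frame index = 619 × 60 + 40 = 37180.

37180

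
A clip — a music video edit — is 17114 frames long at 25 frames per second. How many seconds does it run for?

684.56 seconds

Running time = 17114 / (25) = 684.56 s.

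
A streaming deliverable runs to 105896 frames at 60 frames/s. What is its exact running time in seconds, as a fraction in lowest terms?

26474/15 seconds

Running time = 105896 ÷ (60) = 105896 × 1/60 = 26474/15 s.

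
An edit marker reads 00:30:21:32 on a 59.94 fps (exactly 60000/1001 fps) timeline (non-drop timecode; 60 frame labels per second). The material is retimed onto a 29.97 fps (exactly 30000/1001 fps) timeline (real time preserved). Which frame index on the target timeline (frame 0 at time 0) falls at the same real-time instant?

Source frame index: (0×3600 + 30×60 + 21) × 60 + 32 = 109292.
Real time: 109292 / (60000/1001) = 27350323/15000 s.
Target frame: (27350323/15000) × (30000/1001) = 54646.

frame 54646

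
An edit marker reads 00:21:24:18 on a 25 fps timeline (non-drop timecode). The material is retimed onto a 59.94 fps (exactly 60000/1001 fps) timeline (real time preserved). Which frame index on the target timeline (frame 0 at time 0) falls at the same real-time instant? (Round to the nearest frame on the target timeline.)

Source frame index: (0×3600 + 21×60 + 24) × 25 + 18 = 32118.
Real time: 32118 / (25) = 32118/25 s.
Target frame: (32118/25) × (60000/1001) = 77083200/1001 ≈ 77006.194 → 77006.

frame 77006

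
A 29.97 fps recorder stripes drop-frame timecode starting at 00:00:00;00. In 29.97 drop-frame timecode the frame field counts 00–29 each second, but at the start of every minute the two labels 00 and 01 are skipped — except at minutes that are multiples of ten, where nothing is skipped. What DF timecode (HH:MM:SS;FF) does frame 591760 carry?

Ten DF minutes hold 17982 frames, so frame 591760 lies in block 32 (frames 575424–593405) with 16336 frames into that block.
The block's first minute is 1800 frames and the rest 1798 each; 16336 frames reaches minute 9, so 32 × 18 + 9 × 2 = 594 labels have been skipped so far.
Adding those back, label number 591760 + 594 = 592354 at 30 labels/s is 19745 s + 4 f = 5 h 29 min 5 s frame 4, i.e. 05:29:05;04.

05:29:05;04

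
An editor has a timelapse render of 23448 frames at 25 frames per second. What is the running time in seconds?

Running time = 23448 / (25) = 937.92 s.

937.92 seconds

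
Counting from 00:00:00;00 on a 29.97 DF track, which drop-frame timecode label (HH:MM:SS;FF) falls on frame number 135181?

Ten DF minutes hold 17982 frames, so frame 135181 lies in block 7 (frames 125874–143855) with 9307 frames into that block.
The block's first minute is 1800 frames and the rest 1798 each; 9307 frames reaches minute 5, so 7 × 18 + 5 × 2 = 136 labels have been skipped so far.
Adding those back, label number 135181 + 136 = 135317 at 30 labels/s is 4510 s + 17 f = 1 h 15 min 10 s frame 17, i.e. 01:15:10;17.

01:15:10;17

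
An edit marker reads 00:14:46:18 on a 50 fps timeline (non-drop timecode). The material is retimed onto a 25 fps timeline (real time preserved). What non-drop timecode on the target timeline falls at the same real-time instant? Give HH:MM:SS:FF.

00:14:46:09

Source frame index: (0×3600 + 14×60 + 46) × 50 + 18 = 44318.
Real time: 44318 / (50) = 22159/25 s.
Target frame: (22159/25) × (25) = 22159.
At 25 labels/s: frame 22159 → 00:14:46:09.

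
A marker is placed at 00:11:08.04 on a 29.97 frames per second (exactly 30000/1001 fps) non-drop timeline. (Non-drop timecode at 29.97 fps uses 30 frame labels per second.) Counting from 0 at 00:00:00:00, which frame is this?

20044

Total seconds to the label: (0 × 3600 + 11 × 60 + 8) = 668.
Frame index = 668 × 30 + 4 = 20044.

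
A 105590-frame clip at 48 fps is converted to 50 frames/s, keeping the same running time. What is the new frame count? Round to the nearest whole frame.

109990 frames

Frames at target rate = 105590 × (50) / (48) = 1319875/12 ≈ 109989.583.
Nearest whole frame: 109990.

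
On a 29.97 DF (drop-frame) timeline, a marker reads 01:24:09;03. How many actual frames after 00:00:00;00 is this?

As if non-drop at 30 labels/s: (1 × 3600 + 24 × 60 + 9) × 30 + 3 = 151473.
Minute boundaries passed: 84; those not divisible by 10: 84 − 8 = 76; dropped labels = 2 × 76 = 152.
Actual frame index = 151473 − 152 = 151321.

151321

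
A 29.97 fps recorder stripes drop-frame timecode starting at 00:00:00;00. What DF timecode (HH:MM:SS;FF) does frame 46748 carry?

Each 10-minute DF block holds 10 × 60 × 30 − 9 × 2 = 17982 frames. 46748 ÷ 17982 → 2 full blocks, remainder 10784.
Within the partial block the first minute is 1800 frames and each further minute 1798, so 5 further minute boundaries passed. Total skipped labels = 18 × 2 + 2 × 5 = 46.
Non-drop label index = 46748 + 46 = 46794; at 30 labels/s that is 00:25:59:24, i.e. DF 00:25:59;24.

00:25:59;24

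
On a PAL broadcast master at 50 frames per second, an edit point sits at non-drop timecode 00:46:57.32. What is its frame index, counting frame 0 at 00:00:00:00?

Total seconds to the label: (0 × 3600 + 46 × 60 + 57) = 2817.
Frame index = 2817 × 50 + 32 = 140882.

frame 140882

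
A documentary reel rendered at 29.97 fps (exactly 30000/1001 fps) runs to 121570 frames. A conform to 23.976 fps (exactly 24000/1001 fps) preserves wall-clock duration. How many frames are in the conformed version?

97256 frames

Target frames = source frames × (target rate / source rate) = 121570 × (24000/1001)/(30000/1001) = 121570 × 4/5 = 97256.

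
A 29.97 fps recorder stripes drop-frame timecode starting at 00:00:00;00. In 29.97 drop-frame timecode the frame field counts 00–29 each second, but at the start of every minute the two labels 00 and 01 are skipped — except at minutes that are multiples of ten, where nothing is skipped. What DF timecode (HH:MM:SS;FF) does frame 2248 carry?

Each 10-minute DF block holds 10 × 60 × 30 − 9 × 2 = 17982 frames. 2248 ÷ 17982 → 0 full blocks, remainder 2248.
Within the partial block the first minute is 1800 frames and each further minute 1798, so 1 further minute boundary passed. Total skipped labels = 18 × 0 + 2 × 1 = 2.
Non-drop label index = 2248 + 2 = 2250; at 30 labels/s that is 00:01:15:00, i.e. DF 00:01:15;00.

00:01:15;00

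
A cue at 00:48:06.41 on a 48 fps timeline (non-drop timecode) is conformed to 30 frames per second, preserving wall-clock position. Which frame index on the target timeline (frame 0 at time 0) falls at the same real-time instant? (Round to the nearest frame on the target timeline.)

frame 86606

Source frame index: (0×3600 + 48×60 + 6) × 48 + 41 = 138569.
Real time: 138569 / (48) = 138569/48 s.
Target frame: (138569/48) × (30) = 692845/8 ≈ 86605.625 → 86606.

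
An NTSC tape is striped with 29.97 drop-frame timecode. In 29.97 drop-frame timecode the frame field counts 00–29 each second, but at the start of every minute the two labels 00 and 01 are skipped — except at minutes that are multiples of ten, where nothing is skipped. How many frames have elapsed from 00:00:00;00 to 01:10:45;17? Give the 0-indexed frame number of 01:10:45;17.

Complete 10-minute blocks: 7, each 17982 frames → 125874.
Remaining 0 whole minutes in the current block: 0 frames.
Within the current minute: 45 × 30 + 17 = 1367. Total = 125874 + 0 + 1367 = 127241.

127241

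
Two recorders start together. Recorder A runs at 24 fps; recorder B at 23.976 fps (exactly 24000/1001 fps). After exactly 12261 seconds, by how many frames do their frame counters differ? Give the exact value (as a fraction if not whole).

A emits 24 × 12261 = 294264 frames; B emits 24000/1001 × 12261 = 294264000/1001.
Difference = 294264/1001 frames (≈ 293.9700); B is behind A.

294264/1001 frames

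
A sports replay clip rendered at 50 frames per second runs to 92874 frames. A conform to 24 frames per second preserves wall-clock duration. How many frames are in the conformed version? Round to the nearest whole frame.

44580 frames

Frames at target rate = 92874 × (24) / (50) = 1114488/25 ≈ 44579.520.
Nearest whole frame: 44580.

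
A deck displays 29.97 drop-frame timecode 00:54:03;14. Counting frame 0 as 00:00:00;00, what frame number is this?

Complete 10-minute blocks: 5, each 17982 frames → 89910.
Remaining 4 whole minutes in the current block: 1800 + 3 × 1798 = 7194 frames.
Within the current minute: 3 × 30 + 14 − 2 = 102 (labels ;00/;01 skipped at this minute). Total = 89910 + 7194 + 102 = 97206.

97206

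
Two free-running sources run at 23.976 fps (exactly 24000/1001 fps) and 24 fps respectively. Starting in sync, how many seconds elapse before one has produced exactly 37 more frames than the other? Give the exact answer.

The gap grows by |24 − 24000/1001| = 24/1001 frames per second.
Time for a 37-frame gap: 37 ÷ (24/1001) = 37037/24 s.

37037/24 seconds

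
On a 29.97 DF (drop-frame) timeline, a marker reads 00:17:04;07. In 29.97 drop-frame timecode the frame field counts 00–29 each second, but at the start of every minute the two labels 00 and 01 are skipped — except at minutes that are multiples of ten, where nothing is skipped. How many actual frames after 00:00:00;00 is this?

Complete 10-minute blocks: 1, each 17982 frames → 17982.
Remaining 7 whole minutes in the current block: 1800 + 6 × 1798 = 12588 frames.
Within the current minute: 4 × 30 + 7 − 2 = 125 (labels ;00/;01 skipped at this minute). Total = 17982 + 12588 + 125 = 30695.

30695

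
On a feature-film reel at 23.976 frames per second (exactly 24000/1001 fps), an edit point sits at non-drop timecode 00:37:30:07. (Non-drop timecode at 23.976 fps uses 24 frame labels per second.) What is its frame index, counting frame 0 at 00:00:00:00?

54007

Total seconds to the label: (0 × 3600 + 37 × 60 + 30) = 2250.
Frame index = 2250 × 24 + 7 = 54007.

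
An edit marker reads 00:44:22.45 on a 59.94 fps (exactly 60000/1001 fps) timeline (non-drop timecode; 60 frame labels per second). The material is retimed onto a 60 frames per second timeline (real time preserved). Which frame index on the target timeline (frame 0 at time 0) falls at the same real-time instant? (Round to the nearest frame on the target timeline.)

Source frame index: (0×3600 + 44×60 + 22) × 60 + 45 = 159765.
Real time: 159765 / (60000/1001) = 10661651/4000 s.
Target frame: (10661651/4000) × (60) = 31984953/200 ≈ 159924.765 → 159925.

frame 159925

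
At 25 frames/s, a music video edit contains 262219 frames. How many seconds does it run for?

10488.76 seconds

Running time = 262219 / (25) = 10488.76 s.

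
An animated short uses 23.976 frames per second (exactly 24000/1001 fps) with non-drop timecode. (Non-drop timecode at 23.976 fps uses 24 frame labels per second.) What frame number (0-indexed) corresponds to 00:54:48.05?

Total seconds to the label: (0 × 3600 + 54 × 60 + 48) = 3288.
Frame index = 3288 × 24 + 5 = 78917.

78917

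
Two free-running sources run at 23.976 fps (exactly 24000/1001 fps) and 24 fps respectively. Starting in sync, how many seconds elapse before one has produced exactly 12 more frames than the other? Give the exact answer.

The gap grows by |24 − 24000/1001| = 24/1001 frames per second.
Time for a 12-frame gap: 12 ÷ (24/1001) = 500.5 s.

500.5 seconds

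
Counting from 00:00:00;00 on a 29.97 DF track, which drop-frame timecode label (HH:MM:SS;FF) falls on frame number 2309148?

21:24:08;20

Each 10-minute DF block holds 10 × 60 × 30 − 9 × 2 = 17982 frames. 2309148 ÷ 17982 → 128 full blocks, remainder 7452.
Within the partial block the first minute is 1800 frames and each further minute 1798, so 4 further minute boundaries passed. Total skipped labels = 18 × 128 + 2 × 4 = 2312.
Non-drop label index = 2309148 + 2312 = 2311460; at 30 labels/s that is 21:24:08:20, i.e. DF 21:24:08;20.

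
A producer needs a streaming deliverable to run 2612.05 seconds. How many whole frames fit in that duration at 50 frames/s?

130602 frames

Frames = 2612.05 × 50 = 261205/2 ≈ 130602.5000.
Complete frames: 130602.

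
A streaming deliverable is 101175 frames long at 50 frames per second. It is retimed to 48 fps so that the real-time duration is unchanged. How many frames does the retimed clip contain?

Target frames = source frames × (target rate / source rate) = 101175 × (48)/(50) = 101175 × 24/25 = 97128.

97128 frames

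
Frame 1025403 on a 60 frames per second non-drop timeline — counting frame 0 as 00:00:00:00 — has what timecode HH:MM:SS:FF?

04:44:50:03

1025403 ÷ 60 = 17090 full seconds, remainder 3 frames.
17090 s = 4 h 44 min 50 s.
Timecode: 04:44:50:03.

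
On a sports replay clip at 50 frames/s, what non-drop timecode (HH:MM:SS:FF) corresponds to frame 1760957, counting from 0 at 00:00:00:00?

09:46:59:07

1760957 ÷ 50 = 35219 full seconds, remainder 7 frames.
35219 s = 9 h 46 min 59 s.
Timecode: 09:46:59:07.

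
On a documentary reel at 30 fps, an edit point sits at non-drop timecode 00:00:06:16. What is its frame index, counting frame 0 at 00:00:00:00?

frame 196

Total seconds to the label: (0 × 3600 + 0 × 60 + 6) = 6.
Frame index = 6 × 30 + 16 = 196.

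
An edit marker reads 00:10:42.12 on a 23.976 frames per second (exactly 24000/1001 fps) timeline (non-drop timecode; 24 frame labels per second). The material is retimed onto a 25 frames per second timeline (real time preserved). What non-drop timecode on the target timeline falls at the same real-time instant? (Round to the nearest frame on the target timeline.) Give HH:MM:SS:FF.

00:10:43:04

Source frame index: (0×3600 + 10×60 + 42) × 24 + 12 = 15420.
Real time: 15420 / (24000/1001) = 257257/400 s.
Target frame: (257257/400) × (25) = 257257/16 ≈ 16078.562 → 16079.
At 25 labels/s: frame 16079 → 00:10:43:04.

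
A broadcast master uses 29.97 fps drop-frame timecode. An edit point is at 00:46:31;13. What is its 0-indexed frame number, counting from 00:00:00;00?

As if non-drop at 30 labels/s: (0 × 3600 + 46 × 60 + 31) × 30 + 13 = 83743.
Minute boundaries passed: 46; those not divisible by 10: 46 − 4 = 42; dropped labels = 2 × 42 = 84.
Actual frame index = 83743 − 84 = 83659.

83659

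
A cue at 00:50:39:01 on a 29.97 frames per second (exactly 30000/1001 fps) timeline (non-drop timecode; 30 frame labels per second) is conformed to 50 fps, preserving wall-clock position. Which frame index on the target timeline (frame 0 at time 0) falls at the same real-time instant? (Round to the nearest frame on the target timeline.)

frame 152104

Source frame index: (0×3600 + 50×60 + 39) × 30 + 1 = 91171.
Real time: 91171 / (30000/1001) = 91262171/30000 s.
Target frame: (91262171/30000) × (50) = 91262171/600 ≈ 152103.618 → 152104.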